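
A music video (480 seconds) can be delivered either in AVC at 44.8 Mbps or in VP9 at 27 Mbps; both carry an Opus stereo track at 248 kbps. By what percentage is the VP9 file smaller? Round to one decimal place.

Audio: 248 kbps = 0.248 Mbps.
AVC: 45.048 Mbps × 480 s = 21623.0 Mb = 2.703 GB.
VP9: 27.248 Mbps × 480 s = 13079.0 Mb = 1.635 GB.
Reduction: (1 − 1.635/2.703) × 100 = 39.51%.

39.5%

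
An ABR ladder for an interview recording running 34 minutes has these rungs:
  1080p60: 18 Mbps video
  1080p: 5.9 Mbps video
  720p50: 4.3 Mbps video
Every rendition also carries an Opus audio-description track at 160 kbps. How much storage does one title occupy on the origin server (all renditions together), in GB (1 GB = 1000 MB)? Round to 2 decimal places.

34 min = 2040 s
Audio: 160 kbps = 0.160 Mbps.
Sum of rendition bitrates: (18+0.160) + (5.9+0.160) + (4.3+0.160) = 28.680 Mbps.
× 2040 s = 58,507 Mb = 7,313 MB = 7.313 GB.

7.31 GB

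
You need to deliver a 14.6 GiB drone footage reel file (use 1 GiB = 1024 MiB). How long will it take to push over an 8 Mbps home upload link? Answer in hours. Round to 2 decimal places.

4.35 hours

File: 14.6 GiB = 125413.0 Mb.
At 8 Mbps: 125413.0 / 8 = 15676.6 s ≈ 4.35 hours.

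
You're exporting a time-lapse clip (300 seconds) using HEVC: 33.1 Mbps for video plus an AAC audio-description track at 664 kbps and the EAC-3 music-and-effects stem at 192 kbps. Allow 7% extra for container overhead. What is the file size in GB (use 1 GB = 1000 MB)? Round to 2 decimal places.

Audio total: 664 + 192 = 856 kbps = 0.856 Mbps.
Total bitrate: 33.1 + 0.856 = 33.956 Mbps.
Stream data: 33.956 Mbps × 300 s = 10186.8 Mb.
With 7% container overhead: ×1.07.
10,900 Mb ÷ 8 = 1,362 MB → 1.362 GB.

1.36 GB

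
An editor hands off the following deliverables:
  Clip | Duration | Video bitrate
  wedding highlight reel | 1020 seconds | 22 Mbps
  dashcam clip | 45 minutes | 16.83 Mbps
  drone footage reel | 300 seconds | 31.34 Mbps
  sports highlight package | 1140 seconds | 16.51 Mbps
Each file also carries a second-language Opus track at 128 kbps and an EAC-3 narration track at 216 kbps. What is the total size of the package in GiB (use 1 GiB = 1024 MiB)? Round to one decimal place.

11.4 GiB

Audio total: 128 + 216 = 344 kbps = 0.344 Mbps.
wedding highlight reel: 22.344 Mbps × 1020 s = 22790.9 Mb
dashcam clip: 17.174 Mbps × 2700 s = 46369.8 Mb
drone footage reel: 31.684 Mbps × 300 s = 9505.2 Mb
sports highlight package: 16.854 Mbps × 1140 s = 19213.6 Mb
Total: 97879.4 Mb = 12234.9 MB.
= 11.39 GiB.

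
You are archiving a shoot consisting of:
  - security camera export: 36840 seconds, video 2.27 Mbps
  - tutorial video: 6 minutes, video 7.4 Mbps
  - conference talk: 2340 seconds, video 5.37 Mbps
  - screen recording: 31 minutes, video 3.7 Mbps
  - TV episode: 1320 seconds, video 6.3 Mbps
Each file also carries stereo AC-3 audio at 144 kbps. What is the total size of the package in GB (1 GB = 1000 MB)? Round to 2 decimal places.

15.03 GB

Audio: 144 kbps = 0.144 Mbps.
security camera export: 2.414 Mbps × 36840 s = 88931.8 Mb
tutorial video: 7.544 Mbps × 360 s = 2715.8 Mb
conference talk: 5.514 Mbps × 2340 s = 12902.8 Mb
screen recording: 3.844 Mbps × 1860 s = 7149.8 Mb
TV episode: 6.444 Mbps × 1320 s = 8506.1 Mb
Total: 120206.3 Mb = 15025.8 MB.
= 15.03 GB.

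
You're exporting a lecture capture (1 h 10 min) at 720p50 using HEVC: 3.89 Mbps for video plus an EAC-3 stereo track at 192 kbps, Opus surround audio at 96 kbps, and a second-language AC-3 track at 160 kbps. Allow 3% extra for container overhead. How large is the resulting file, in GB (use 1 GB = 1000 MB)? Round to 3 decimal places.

1 h 10 min = 70 min = 4200 s
Audio total: 192 + 96 + 160 = 448 kbps = 0.448 Mbps.
Total bitrate: 3.89 + 0.448 = 4.338 Mbps.
Stream data: 4.338 Mbps × 4200 s = 18219.6 Mb.
With 3% container overhead: ×1.03.
18,766 Mb ÷ 8 = 2,346 MB → 2.346 GB.

2.346 GB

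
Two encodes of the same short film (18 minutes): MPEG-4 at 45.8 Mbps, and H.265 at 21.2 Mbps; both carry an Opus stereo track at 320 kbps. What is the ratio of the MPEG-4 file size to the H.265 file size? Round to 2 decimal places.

18 min = 1080 s
Audio: 320 kbps = 0.320 Mbps.
MPEG-4: 46.120 Mbps × 1080 s = 49809.6 Mb = 6.226 GB.
H.265: 21.520 Mbps × 1080 s = 23241.6 Mb = 2.905 GB.
Ratio: 6.226 / 2.905 = 2.143.

2.14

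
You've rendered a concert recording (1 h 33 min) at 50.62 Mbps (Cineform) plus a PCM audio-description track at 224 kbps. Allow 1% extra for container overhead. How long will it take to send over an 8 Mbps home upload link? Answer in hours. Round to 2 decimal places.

9.95 hours

1 h 33 min = 93 min = 5580 s
Audio: 224 kbps = 0.224 Mbps.
Total bitrate: 50.844 Mbps.
File: 50.844 Mbps × 5580 s = 283709.5 Mb.
With 1% container overhead: ×1.01. → 286546.6 Mb.
At 8 Mbps: 286546.6 / 8 = 35818.3 s ≈ 9.95 hours.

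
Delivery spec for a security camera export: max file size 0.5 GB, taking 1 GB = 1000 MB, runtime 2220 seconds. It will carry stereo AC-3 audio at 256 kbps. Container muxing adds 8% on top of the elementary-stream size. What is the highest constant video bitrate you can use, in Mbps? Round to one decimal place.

1.4 Mbps

Budget: 0.5 GB = 4000.0 Mb.
Stream payload after overhead: 4000.0 / 1.08 = 3703.7 Mb.
Total bitrate budget: 3703.7 Mb / 2220 s = 1.668 Mbps.
Audio: 256 kbps = 0.256 Mbps.
Video: 1.668 − 0.256 = 1.412 Mbps.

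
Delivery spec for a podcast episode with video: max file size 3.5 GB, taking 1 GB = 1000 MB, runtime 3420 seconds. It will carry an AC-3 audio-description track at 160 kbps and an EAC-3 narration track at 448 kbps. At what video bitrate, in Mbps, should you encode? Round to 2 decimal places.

Budget: 3.5 GB = 28000.0 Mb.
Total bitrate budget: 28000.0 Mb / 3420 s = 8.187 Mbps.
Audio total: 160 + 448 = 608 kbps = 0.608 Mbps.
Video: 8.187 − 0.608 = 7.579 Mbps.

7.58 Mbps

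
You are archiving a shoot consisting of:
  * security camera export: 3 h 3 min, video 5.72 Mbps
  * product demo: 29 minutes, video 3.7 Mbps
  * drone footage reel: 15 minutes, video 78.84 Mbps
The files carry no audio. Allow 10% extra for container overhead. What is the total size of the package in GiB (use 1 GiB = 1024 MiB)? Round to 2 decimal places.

17.95 GiB

security camera export: 5.720 Mbps × 10980 s × 1.10 = 69086.2 Mb
product demo: 3.700 Mbps × 1740 s × 1.10 = 7081.8 Mb
drone footage reel: 78.840 Mbps × 900 s × 1.10 = 78051.6 Mb
Total: 154219.6 Mb = 19277.4 MB.
= 17.95 GiB.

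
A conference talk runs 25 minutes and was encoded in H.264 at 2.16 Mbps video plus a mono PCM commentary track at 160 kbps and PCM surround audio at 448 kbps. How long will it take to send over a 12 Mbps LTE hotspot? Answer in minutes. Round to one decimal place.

5.8 minutes

25 min = 1500 s
Audio total: 160 + 448 = 608 kbps = 0.608 Mbps.
Total bitrate: 2.768 Mbps.
File: 2.768 Mbps × 1500 s = 4152.0 Mb.
At 12 Mbps: 4152.0 / 12 = 346.0 s ≈ 5.77 minutes.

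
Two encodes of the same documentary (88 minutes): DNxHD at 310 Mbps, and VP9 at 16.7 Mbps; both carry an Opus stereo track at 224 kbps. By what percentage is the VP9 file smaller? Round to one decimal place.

88 min = 5280 s
Audio: 224 kbps = 0.224 Mbps.
DNxHD: 310.224 Mbps × 5280 s = 1637982.7 Mb = 204.748 GB.
VP9: 16.924 Mbps × 5280 s = 89358.7 Mb = 11.170 GB.
Reduction: (1 − 11.170/204.748) × 100 = 94.54%.

94.5%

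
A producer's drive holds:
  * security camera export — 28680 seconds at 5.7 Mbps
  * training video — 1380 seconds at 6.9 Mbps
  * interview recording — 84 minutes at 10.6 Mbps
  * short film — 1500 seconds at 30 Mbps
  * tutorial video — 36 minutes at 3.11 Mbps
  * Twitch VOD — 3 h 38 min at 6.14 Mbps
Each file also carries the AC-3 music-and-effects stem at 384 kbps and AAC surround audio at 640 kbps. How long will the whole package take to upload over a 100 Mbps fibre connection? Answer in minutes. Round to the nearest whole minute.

Audio total: 384 + 640 = 1024 kbps = 1.024 Mbps.
security camera export: 6.724 Mbps × 28680 s = 192844.3 Mb
training video: 7.924 Mbps × 1380 s = 10935.1 Mb
interview recording: 11.624 Mbps × 5040 s = 58585.0 Mb
short film: 31.024 Mbps × 1500 s = 46536.0 Mb
tutorial video: 4.134 Mbps × 2160 s = 8929.4 Mb
Twitch VOD: 7.164 Mbps × 13080 s = 93705.1 Mb
Total: 411535.0 Mb = 51441.9 MB.
At 100 Mbps: 411535.0 / 100 = 4115 s ≈ 68.6 minutes.

69 minutes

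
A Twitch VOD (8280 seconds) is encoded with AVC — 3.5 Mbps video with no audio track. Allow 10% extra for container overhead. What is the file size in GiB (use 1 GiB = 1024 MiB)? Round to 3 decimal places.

3.711 GiB

Total bitrate: 3.5 Mbps.
Stream data: 3.500 Mbps × 8280 s = 28980.0 Mb.
With 10% container overhead: ×1.10.
31,878 Mb = 3,984,750,000 bytes ÷ 1,073,741,824 = 3.711 GiB.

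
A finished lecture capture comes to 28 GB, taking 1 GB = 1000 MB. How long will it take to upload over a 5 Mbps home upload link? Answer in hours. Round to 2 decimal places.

12.44 hours

File: 28 GB = 224000.0 Mb.
At 5 Mbps: 224000.0 / 5 = 44800.0 s ≈ 12.4 hours.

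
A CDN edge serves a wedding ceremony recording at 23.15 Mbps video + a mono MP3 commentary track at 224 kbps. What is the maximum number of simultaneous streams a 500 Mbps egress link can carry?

21

Audio: 224 kbps = 0.224 Mbps.
Per-viewer media rate: 23.374 Mbps.
500 Mbps = 500.0 Mbps; 500.0 / 23.374 = 21.39 → 21 viewers.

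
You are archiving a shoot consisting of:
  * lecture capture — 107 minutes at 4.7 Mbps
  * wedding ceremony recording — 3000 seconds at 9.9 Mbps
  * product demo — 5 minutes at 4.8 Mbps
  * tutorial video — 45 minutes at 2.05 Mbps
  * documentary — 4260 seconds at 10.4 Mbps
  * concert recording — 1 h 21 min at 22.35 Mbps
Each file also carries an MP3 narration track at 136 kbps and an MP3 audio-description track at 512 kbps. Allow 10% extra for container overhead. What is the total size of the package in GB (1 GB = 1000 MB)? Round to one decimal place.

32.1 GB

Audio total: 136 + 512 = 648 kbps = 0.648 Mbps.
lecture capture: 5.348 Mbps × 6420 s × 1.10 = 37767.6 Mb
wedding ceremony recording: 10.548 Mbps × 3000 s × 1.10 = 34808.4 Mb
product demo: 5.448 Mbps × 300 s × 1.10 = 1797.8 Mb
tutorial video: 2.698 Mbps × 2700 s × 1.10 = 8013.1 Mb
documentary: 11.048 Mbps × 4260 s × 1.10 = 51770.9 Mb
concert recording: 22.998 Mbps × 4860 s × 1.10 = 122947.3 Mb
Total: 257105.1 Mb = 32138.1 MB.
= 32.14 GB.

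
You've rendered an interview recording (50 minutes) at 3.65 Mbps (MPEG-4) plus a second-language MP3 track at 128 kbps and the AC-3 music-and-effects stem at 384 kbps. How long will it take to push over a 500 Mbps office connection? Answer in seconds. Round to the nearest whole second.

25 seconds

50 min = 3000 s
Audio total: 128 + 384 = 512 kbps = 0.512 Mbps.
Total bitrate: 4.162 Mbps.
File: 4.162 Mbps × 3000 s = 12486.0 Mb.
At 500 Mbps: 12486.0 / 500 = 25.0 s ≈ 25 seconds.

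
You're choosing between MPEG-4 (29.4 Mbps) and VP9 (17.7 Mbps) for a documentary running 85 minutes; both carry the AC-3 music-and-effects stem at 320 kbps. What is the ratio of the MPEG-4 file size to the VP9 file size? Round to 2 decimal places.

85 min = 5100 s
Audio: 320 kbps = 0.320 Mbps.
MPEG-4: 29.720 Mbps × 5100 s = 151572.0 Mb = 18.947 GB.
VP9: 18.020 Mbps × 5100 s = 91902.0 Mb = 11.488 GB.
Ratio: 18.947 / 11.488 = 1.649.

1.65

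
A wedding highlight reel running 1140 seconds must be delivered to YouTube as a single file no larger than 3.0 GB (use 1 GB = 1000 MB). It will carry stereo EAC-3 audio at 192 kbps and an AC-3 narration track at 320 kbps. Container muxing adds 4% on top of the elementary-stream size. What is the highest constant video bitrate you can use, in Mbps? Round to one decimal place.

19.7 Mbps

Budget: 3.0 GB = 24000.0 Mb.
Stream payload after overhead: 24000.0 / 1.04 = 23076.9 Mb.
Total bitrate budget: 23076.9 Mb / 1140 s = 20.243 Mbps.
Audio total: 192 + 320 = 512 kbps = 0.512 Mbps.
Video: 20.243 − 0.512 = 19.731 Mbps.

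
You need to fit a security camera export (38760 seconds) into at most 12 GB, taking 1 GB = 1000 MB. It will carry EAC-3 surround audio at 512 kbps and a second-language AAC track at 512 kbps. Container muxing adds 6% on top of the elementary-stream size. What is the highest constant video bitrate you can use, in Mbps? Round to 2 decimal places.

Budget: 12 GB = 96000.0 Mb.
Stream payload after overhead: 96000.0 / 1.06 = 90566.0 Mb.
Total bitrate budget: 90566.0 Mb / 38760 s = 2.337 Mbps.
Audio total: 512 + 512 = 1024 kbps = 1.024 Mbps.
Video: 2.337 − 1.024 = 1.313 Mbps.

1.31 Mbps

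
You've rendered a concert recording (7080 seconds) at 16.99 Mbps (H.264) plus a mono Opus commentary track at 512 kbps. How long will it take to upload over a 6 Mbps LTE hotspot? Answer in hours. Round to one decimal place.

Audio: 512 kbps = 0.512 Mbps.
Total bitrate: 17.502 Mbps.
File: 17.502 Mbps × 7080 s = 123914.2 Mb.
At 6 Mbps: 123914.2 / 6 = 20652.4 s ≈ 5.74 hours.

5.7 hours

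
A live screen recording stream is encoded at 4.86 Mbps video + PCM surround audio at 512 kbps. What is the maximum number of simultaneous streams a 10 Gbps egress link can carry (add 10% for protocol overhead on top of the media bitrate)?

Audio: 512 kbps = 0.512 Mbps.
Per-viewer media rate: 5.372 Mbps.
On the wire with 10% overhead: 5.909 Mbps.
10 Gbps = 10,000 Mbps; 10,000 / 5.909 = 1692.28 → 1692 viewers.

1692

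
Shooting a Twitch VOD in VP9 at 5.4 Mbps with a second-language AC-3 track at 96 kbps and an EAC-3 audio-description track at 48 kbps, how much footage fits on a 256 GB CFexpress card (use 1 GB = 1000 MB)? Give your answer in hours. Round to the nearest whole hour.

Audio total: 96 + 48 = 144 kbps = 0.144 Mbps.
Total bitrate: 5.4 + 0.144 = 5.544 Mbps.
Capacity: 256 GB = 2,048,000 Mb.
Recording time: 2,048,000 / 5.544 = 369,408 s ≈ 103 hours.

103 hours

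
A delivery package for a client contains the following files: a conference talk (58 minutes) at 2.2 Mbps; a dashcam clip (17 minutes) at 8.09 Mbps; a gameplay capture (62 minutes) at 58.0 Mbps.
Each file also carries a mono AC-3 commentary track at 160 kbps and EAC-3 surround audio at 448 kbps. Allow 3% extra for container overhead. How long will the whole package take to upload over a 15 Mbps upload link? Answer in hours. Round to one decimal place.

Audio total: 160 + 448 = 608 kbps = 0.608 Mbps.
conference talk: 2.808 Mbps × 3480 s × 1.03 = 10065.0 Mb
dashcam clip: 8.698 Mbps × 1020 s × 1.03 = 9138.1 Mb
gameplay capture: 58.608 Mbps × 3720 s × 1.03 = 224562.4 Mb
Total: 243765.5 Mb = 30470.7 MB.
At 15 Mbps: 243765.5 / 15 = 16251 s ≈ 4.51 hours.

4.5 hours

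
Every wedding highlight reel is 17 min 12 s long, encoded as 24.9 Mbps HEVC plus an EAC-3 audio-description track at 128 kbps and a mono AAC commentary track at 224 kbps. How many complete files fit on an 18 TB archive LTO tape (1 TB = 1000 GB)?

5525

17 min 12 s = 1032 s
Audio total: 128 + 224 = 352 kbps = 0.352 Mbps.
Total bitrate: 25.252 Mbps.
Per item: 25.252 Mbps × 1032 s = 26,060 Mb = 3,258 MB.
Capacity: 18 TB = 144,000,000 Mb; 5525.70 items → 5525 complete.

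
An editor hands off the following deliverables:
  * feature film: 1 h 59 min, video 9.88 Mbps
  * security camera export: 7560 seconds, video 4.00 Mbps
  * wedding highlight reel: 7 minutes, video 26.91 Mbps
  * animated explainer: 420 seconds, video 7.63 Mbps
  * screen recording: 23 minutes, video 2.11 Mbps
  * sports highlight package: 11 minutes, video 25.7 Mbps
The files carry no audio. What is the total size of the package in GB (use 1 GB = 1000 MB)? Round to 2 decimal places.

feature film: 9.880 Mbps × 7140 s = 70543.2 Mb
security camera export: 4.000 Mbps × 7560 s = 30240.0 Mb
wedding highlight reel: 26.910 Mbps × 420 s = 11302.2 Mb
animated explainer: 7.630 Mbps × 420 s = 3204.6 Mb
screen recording: 2.110 Mbps × 1380 s = 2911.8 Mb
sports highlight package: 25.700 Mbps × 660 s = 16962.0 Mb
Total: 135163.8 Mb = 16895.5 MB.
= 16.90 GB.

16.90 GB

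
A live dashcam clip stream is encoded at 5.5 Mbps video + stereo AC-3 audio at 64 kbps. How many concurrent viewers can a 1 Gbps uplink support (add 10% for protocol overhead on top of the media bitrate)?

Audio: 64 kbps = 0.064 Mbps.
Per-viewer media rate: 5.564 Mbps.
On the wire with 10% overhead: 6.120 Mbps.
1 Gbps = 1,000 Mbps; 1,000 / 6.120 = 163.39 → 163 viewers.

163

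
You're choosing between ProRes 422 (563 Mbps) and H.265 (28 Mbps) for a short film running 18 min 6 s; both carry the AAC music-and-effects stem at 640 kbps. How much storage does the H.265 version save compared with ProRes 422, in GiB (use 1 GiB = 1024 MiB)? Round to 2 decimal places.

18 min 6 s = 1086 s
Audio: 640 kbps = 0.640 Mbps.
ProRes 422: 563.640 Mbps × 1086 s = 612113.0 Mb = 71.259 GiB.
H.265: 28.640 Mbps × 1086 s = 31103.0 Mb = 3.621 GiB.
Saving: 71.259 − 3.621 = 67.638 GiB.

67.64 GiB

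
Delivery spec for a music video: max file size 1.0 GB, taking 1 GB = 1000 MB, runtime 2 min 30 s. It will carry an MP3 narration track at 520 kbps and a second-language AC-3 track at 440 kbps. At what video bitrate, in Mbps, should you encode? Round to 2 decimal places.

Budget: 1.0 GB = 8000.0 Mb.
2 min 30 s = 150 s
Total bitrate budget: 8000.0 Mb / 150 s = 53.333 Mbps.
Audio total: 520 + 440 = 960 kbps = 0.960 Mbps.
Video: 53.333 − 0.960 = 52.373 Mbps.

52.37 Mbps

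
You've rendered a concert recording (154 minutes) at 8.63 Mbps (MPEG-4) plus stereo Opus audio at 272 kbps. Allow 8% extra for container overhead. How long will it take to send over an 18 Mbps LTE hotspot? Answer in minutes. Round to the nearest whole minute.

154 min = 9240 s
Audio: 272 kbps = 0.272 Mbps.
Total bitrate: 8.902 Mbps.
File: 8.902 Mbps × 9240 s = 82254.5 Mb.
With 8% container overhead: ×1.08. → 88834.8 Mb.
At 18 Mbps: 88834.8 / 18 = 4935.3 s ≈ 82.3 minutes.

82 minutes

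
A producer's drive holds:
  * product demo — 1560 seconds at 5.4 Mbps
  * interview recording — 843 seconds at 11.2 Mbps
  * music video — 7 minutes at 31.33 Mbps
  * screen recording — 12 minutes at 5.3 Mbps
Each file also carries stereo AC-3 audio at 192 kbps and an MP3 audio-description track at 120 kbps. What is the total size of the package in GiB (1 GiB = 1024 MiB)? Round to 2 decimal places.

4.18 GiB

Audio total: 192 + 120 = 312 kbps = 0.312 Mbps.
product demo: 5.712 Mbps × 1560 s = 8910.7 Mb
interview recording: 11.512 Mbps × 843 s = 9704.6 Mb
music video: 31.642 Mbps × 420 s = 13289.6 Mb
screen recording: 5.612 Mbps × 720 s = 4040.6 Mb
Total: 35945.6 Mb = 4493.2 MB.
= 4.185 GiB.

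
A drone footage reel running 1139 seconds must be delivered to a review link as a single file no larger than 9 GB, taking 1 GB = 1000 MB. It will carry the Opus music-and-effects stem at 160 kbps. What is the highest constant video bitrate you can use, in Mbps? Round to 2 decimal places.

Budget: 9 GB = 72000.0 Mb.
Total bitrate budget: 72000.0 Mb / 1139 s = 63.213 Mbps.
Audio: 160 kbps = 0.160 Mbps.
Video: 63.213 − 0.160 = 63.053 Mbps.

63.05 Mbps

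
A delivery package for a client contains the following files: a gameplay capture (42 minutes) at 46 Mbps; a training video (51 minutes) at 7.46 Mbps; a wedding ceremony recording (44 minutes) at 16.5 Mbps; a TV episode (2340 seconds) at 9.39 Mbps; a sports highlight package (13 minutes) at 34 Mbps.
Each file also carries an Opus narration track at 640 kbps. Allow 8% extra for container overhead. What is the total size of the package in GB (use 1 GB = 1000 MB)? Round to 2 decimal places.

32.14 GB

Audio: 640 kbps = 0.640 Mbps.
gameplay capture: 46.640 Mbps × 2520 s × 1.08 = 126935.4 Mb
training video: 8.100 Mbps × 3060 s × 1.08 = 26768.9 Mb
wedding ceremony recording: 17.140 Mbps × 2640 s × 1.08 = 48869.6 Mb
TV episode: 10.030 Mbps × 2340 s × 1.08 = 25347.8 Mb
sports highlight package: 34.640 Mbps × 780 s × 1.08 = 29180.7 Mb
Total: 257102.4 Mb = 32137.8 MB.
= 32.14 GB.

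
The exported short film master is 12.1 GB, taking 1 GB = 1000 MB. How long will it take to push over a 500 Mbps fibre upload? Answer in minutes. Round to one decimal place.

File: 12.1 GB = 96800.0 Mb.
At 500 Mbps: 96800.0 / 500 = 193.6 s ≈ 3.23 minutes.

3.2 minutes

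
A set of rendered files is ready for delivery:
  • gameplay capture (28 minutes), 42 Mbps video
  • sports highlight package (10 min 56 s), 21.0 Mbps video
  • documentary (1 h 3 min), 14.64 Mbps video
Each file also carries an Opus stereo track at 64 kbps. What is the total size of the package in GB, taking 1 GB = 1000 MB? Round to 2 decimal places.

17.51 GB

Audio: 64 kbps = 0.064 Mbps.
gameplay capture: 42.064 Mbps × 1680 s = 70667.5 Mb
sports highlight package: 21.064 Mbps × 656 s = 13818.0 Mb
documentary: 14.704 Mbps × 3780 s = 55581.1 Mb
Total: 140066.6 Mb = 17508.3 MB.
= 17.51 GB.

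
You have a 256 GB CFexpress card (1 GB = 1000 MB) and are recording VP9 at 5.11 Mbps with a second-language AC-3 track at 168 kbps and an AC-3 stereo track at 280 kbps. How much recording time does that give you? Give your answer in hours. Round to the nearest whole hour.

102 hours

Audio total: 168 + 280 = 448 kbps = 0.448 Mbps.
Total bitrate: 5.11 + 0.448 = 5.558 Mbps.
Capacity: 256 GB = 2,048,000 Mb.
Recording time: 2,048,000 / 5.558 = 368,478 s ≈ 102 hours.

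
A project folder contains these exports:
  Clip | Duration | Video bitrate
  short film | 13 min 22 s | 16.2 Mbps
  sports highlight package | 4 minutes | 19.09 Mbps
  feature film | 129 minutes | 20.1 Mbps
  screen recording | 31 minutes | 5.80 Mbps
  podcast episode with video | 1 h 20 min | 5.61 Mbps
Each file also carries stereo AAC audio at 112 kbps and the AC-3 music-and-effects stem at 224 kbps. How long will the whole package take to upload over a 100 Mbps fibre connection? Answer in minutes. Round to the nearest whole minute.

36 minutes

Audio total: 112 + 224 = 336 kbps = 0.336 Mbps.
short film: 16.536 Mbps × 802 s = 13261.9 Mb
sports highlight package: 19.426 Mbps × 240 s = 4662.2 Mb
feature film: 20.436 Mbps × 7740 s = 158174.6 Mb
screen recording: 6.136 Mbps × 1860 s = 11413.0 Mb
podcast episode with video: 5.946 Mbps × 4800 s = 28540.8 Mb
Total: 216052.5 Mb = 27006.6 MB.
At 100 Mbps: 216052.5 / 100 = 2161 s ≈ 36 minutes.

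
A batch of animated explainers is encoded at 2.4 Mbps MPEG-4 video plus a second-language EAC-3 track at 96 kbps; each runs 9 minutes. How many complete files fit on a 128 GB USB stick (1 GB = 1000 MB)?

9 min = 540 s
Audio: 96 kbps = 0.096 Mbps.
Total bitrate: 2.496 Mbps.
Per item: 2.496 Mbps × 540 s = 1,348 Mb = 168.5 MB.
Capacity: 128 GB = 1,024,000 Mb; 759.73 items → 759 complete.

759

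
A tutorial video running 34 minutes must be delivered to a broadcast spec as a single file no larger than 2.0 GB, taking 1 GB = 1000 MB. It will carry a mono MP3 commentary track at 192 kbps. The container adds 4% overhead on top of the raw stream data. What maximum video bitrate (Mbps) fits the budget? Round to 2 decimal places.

Budget: 2.0 GB = 16000.0 Mb.
Stream payload after overhead: 16000.0 / 1.04 = 15384.6 Mb.
34 min = 2040 s
Total bitrate budget: 15384.6 Mb / 2040 s = 7.541 Mbps.
Audio: 192 kbps = 0.192 Mbps.
Video: 7.541 − 0.192 = 7.349 Mbps.

7.35 Mbps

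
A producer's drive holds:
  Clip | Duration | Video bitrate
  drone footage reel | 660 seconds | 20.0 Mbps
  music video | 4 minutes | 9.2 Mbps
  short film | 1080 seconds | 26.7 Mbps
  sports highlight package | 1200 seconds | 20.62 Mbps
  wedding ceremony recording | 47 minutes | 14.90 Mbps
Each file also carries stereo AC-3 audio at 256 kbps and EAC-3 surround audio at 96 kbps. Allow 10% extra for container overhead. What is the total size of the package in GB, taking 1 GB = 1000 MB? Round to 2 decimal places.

15.55 GB

Audio total: 256 + 96 = 352 kbps = 0.352 Mbps.
drone footage reel: 20.352 Mbps × 660 s × 1.10 = 14775.6 Mb
music video: 9.552 Mbps × 240 s × 1.10 = 2521.7 Mb
short film: 27.052 Mbps × 1080 s × 1.10 = 32137.8 Mb
sports highlight package: 20.972 Mbps × 1200 s × 1.10 = 27683.0 Mb
wedding ceremony recording: 15.252 Mbps × 2820 s × 1.10 = 47311.7 Mb
Total: 124429.8 Mb = 15553.7 MB.
= 15.55 GB.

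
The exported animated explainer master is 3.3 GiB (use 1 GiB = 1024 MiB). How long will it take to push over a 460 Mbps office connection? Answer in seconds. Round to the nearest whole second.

File: 3.3 GiB = 28346.8 Mb.
At 460 Mbps: 28346.8 / 460 = 61.6 s ≈ 61.6 seconds.

62 seconds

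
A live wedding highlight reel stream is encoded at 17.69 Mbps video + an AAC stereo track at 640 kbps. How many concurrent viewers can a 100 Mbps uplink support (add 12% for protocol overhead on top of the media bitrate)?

Audio: 640 kbps = 0.640 Mbps.
Per-viewer media rate: 18.330 Mbps.
On the wire with 12% overhead: 20.530 Mbps.
100 Mbps = 100.0 Mbps; 100.0 / 20.530 = 4.87 → 4 viewers.

4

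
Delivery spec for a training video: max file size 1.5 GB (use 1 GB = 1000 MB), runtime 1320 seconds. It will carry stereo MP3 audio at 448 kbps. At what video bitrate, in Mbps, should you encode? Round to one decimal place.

Budget: 1.5 GB = 12000.0 Mb.
Total bitrate budget: 12000.0 Mb / 1320 s = 9.091 Mbps.
Audio: 448 kbps = 0.448 Mbps.
Video: 9.091 − 0.448 = 8.643 Mbps.

8.6 Mbps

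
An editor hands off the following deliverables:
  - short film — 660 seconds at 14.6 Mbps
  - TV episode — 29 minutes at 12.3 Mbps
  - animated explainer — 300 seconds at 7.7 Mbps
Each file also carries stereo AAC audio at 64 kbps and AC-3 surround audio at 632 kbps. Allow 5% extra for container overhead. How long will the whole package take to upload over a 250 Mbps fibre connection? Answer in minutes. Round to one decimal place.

2.5 minutes

Audio total: 64 + 632 = 696 kbps = 0.696 Mbps.
short film: 15.296 Mbps × 660 s × 1.05 = 10600.1 Mb
TV episode: 12.996 Mbps × 1740 s × 1.05 = 23743.7 Mb
animated explainer: 8.396 Mbps × 300 s × 1.05 = 2644.7 Mb
Total: 36988.6 Mb = 4623.6 MB.
At 250 Mbps: 36988.6 / 250 = 148 s ≈ 2.47 minutes.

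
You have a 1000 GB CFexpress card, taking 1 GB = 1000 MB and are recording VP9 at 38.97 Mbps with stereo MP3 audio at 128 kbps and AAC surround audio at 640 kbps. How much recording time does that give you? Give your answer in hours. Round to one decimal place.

55.9 hours

Audio total: 128 + 640 = 768 kbps = 0.768 Mbps.
Total bitrate: 38.97 + 0.768 = 39.738 Mbps.
Capacity: 1000 GB = 8,000,000 Mb.
Recording time: 8,000,000 / 39.738 = 201,319 s ≈ 55.9 hours.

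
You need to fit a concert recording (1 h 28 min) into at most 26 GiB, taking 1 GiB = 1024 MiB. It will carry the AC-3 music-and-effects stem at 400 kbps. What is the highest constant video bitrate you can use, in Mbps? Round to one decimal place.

41.9 Mbps

Budget: 26 GiB = 223338.3 Mb.
1 h 28 min = 88 min = 5280 s
Total bitrate budget: 223338.3 Mb / 5280 s = 42.299 Mbps.
Audio: 400 kbps = 0.400 Mbps.
Video: 42.299 − 0.400 = 41.899 Mbps.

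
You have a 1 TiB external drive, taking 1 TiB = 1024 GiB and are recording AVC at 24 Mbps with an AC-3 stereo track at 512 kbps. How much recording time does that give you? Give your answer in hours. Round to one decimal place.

Audio: 512 kbps = 0.512 Mbps.
Total bitrate: 24 + 0.512 = 24.512 Mbps.
Capacity: 1 TiB = 8,796,093 Mb.
Recording time: 8,796,093 / 24.512 = 358,848 s ≈ 99.7 hours.

99.7 hours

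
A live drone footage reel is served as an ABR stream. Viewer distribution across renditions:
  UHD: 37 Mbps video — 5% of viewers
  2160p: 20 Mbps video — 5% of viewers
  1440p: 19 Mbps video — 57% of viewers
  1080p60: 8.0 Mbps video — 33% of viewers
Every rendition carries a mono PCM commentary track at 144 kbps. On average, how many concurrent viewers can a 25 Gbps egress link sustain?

1518

Audio: 144 kbps = 0.144 Mbps.
Average per-viewer bitrate: 0.05×37.144 + 0.05×20.144 + 0.57×19.144 + 0.33×8.144 = 16.464 Mbps.
25 Gbps = 25,000 Mbps; 25,000 / 16.464 = 1518.46 → 1518.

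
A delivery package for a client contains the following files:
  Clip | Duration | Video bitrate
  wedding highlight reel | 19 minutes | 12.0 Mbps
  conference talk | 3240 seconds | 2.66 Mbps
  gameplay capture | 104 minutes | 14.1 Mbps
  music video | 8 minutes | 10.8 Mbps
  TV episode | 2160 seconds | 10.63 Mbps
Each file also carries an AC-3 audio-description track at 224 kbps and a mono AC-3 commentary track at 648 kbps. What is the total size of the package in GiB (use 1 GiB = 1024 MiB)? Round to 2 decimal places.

17.46 GiB

Audio total: 224 + 648 = 872 kbps = 0.872 Mbps.
wedding highlight reel: 12.872 Mbps × 1140 s = 14674.1 Mb
conference talk: 3.532 Mbps × 3240 s = 11443.7 Mb
gameplay capture: 14.972 Mbps × 6240 s = 93425.3 Mb
music video: 11.672 Mbps × 480 s = 5602.6 Mb
TV episode: 11.502 Mbps × 2160 s = 24844.3 Mb
Total: 149989.9 Mb = 18748.7 MB.
= 17.46 GiB.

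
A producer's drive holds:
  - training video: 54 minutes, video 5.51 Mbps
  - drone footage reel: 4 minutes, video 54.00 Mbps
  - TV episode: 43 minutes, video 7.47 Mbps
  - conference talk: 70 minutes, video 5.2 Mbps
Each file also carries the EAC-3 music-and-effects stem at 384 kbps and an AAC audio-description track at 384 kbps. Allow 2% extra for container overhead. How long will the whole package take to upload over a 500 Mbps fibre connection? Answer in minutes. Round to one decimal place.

2.7 minutes

Audio total: 384 + 384 = 768 kbps = 0.768 Mbps.
training video: 6.278 Mbps × 3240 s × 1.02 = 20747.5 Mb
drone footage reel: 54.768 Mbps × 240 s × 1.02 = 13407.2 Mb
TV episode: 8.238 Mbps × 2580 s × 1.02 = 21679.1 Mb
conference talk: 5.968 Mbps × 4200 s × 1.02 = 25566.9 Mb
Total: 81400.8 Mb = 10175.1 MB.
At 500 Mbps: 81400.8 / 500 = 163 s ≈ 2.71 minutes.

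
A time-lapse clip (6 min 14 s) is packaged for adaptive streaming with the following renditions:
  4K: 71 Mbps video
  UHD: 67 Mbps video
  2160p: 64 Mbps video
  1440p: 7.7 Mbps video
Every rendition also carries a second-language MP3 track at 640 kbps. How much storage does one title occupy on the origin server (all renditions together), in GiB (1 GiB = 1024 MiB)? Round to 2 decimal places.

9.24 GiB

6 min 14 s = 374 s
Audio: 640 kbps = 0.640 Mbps.
Sum of rendition bitrates: (71+0.640) + (67+0.640) + (64+0.640) + (7.7+0.640) = 212.260 Mbps.
× 374 s = 79,385 Mb = 9,923 MB = 9.242 GiB.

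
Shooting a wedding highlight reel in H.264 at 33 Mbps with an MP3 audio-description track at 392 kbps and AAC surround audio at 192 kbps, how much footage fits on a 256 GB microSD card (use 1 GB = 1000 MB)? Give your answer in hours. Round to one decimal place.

Audio total: 392 + 192 = 584 kbps = 0.584 Mbps.
Total bitrate: 33 + 0.584 = 33.584 Mbps.
Capacity: 256 GB = 2,048,000 Mb.
Recording time: 2,048,000 / 33.584 = 60,981 s ≈ 16.9 hours.

16.9 hours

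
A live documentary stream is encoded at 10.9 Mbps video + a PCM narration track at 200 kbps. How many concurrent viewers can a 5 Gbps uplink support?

450

Audio: 200 kbps = 0.200 Mbps.
Per-viewer media rate: 11.100 Mbps.
5 Gbps = 5,000 Mbps; 5,000 / 11.100 = 450.45 → 450 viewers.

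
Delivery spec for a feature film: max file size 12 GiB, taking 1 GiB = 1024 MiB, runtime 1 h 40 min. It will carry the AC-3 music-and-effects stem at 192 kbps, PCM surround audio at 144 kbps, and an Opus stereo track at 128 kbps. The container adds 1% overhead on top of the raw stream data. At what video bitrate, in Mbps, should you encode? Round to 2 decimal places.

Budget: 12 GiB = 103079.2 Mb.
Stream payload after overhead: 103079.2 / 1.01 = 102058.6 Mb.
1 h 40 min = 100 min = 6000 s
Total bitrate budget: 102058.6 Mb / 6000 s = 17.010 Mbps.
Audio total: 192 + 144 + 128 = 464 kbps = 0.464 Mbps.
Video: 17.010 − 0.464 = 16.546 Mbps.

16.55 Mbps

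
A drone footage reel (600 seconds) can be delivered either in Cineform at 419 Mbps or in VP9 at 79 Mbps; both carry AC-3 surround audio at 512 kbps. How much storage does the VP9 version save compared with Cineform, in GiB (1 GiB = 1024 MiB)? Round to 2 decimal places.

23.75 GiB

Audio: 512 kbps = 0.512 Mbps.
Cineform: 419.512 Mbps × 600 s = 251707.2 Mb = 29.303 GiB.
VP9: 79.512 Mbps × 600 s = 47707.2 Mb = 5.554 GiB.
Saving: 29.303 − 5.554 = 23.749 GiB.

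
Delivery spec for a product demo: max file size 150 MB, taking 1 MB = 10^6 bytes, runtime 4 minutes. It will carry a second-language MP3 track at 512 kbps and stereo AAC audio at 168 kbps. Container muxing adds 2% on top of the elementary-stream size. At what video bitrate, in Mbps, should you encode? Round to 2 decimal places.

4.22 Mbps

Budget: 150 MB = 1200.0 Mb.
Stream payload after overhead: 1200.0 / 1.02 = 1176.5 Mb.
4 min = 240 s
Total bitrate budget: 1176.5 Mb / 240 s = 4.902 Mbps.
Audio total: 512 + 168 = 680 kbps = 0.680 Mbps.
Video: 4.902 − 0.680 = 4.222 Mbps.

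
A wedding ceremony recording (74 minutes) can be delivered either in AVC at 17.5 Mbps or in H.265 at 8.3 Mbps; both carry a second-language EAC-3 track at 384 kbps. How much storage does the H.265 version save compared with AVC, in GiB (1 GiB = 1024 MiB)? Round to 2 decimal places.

4.76 GiB

74 min = 4440 s
Audio: 384 kbps = 0.384 Mbps.
AVC: 17.884 Mbps × 4440 s = 79405.0 Mb = 9.244 GiB.
H.265: 8.684 Mbps × 4440 s = 38557.0 Mb = 4.489 GiB.
Saving: 9.244 − 4.489 = 4.755 GiB.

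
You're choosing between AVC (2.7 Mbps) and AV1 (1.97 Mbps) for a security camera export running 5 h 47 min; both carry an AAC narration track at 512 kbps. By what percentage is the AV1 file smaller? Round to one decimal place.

5 h 47 min = 347 min = 20820 s
Audio: 512 kbps = 0.512 Mbps.
AVC: 3.212 Mbps × 20820 s = 66873.8 Mb = 8.359 GB.
AV1: 2.482 Mbps × 20820 s = 51675.2 Mb = 6.459 GB.
Reduction: (1 − 6.459/8.359) × 100 = 22.73%.

22.7%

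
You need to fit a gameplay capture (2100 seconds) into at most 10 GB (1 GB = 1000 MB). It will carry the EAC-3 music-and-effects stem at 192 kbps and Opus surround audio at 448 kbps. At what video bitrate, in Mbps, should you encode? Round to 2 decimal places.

37.46 Mbps

Budget: 10 GB = 80000.0 Mb.
Total bitrate budget: 80000.0 Mb / 2100 s = 38.095 Mbps.
Audio total: 192 + 448 = 640 kbps = 0.640 Mbps.
Video: 38.095 − 0.640 = 37.455 Mbps.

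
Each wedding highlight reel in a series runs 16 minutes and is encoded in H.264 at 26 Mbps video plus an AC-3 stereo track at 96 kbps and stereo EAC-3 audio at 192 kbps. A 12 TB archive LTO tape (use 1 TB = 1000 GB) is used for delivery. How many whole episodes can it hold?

3804

16 min = 960 s
Audio total: 96 + 192 = 288 kbps = 0.288 Mbps.
Total bitrate: 26.288 Mbps.
Per item: 26.288 Mbps × 960 s = 25,236 Mb = 3,155 MB.
Capacity: 12 TB = 96,000,000 Mb; 3804.02 items → 3804 complete.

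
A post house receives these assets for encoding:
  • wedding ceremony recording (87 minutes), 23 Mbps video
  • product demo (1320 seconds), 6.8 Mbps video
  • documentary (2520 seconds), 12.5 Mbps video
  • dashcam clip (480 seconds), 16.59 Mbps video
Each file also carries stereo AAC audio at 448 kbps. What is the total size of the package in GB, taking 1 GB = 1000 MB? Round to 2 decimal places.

21.60 GB

Audio: 448 kbps = 0.448 Mbps.
wedding ceremony recording: 23.448 Mbps × 5220 s = 122398.6 Mb
product demo: 7.248 Mbps × 1320 s = 9567.4 Mb
documentary: 12.948 Mbps × 2520 s = 32629.0 Mb
dashcam clip: 17.038 Mbps × 480 s = 8178.2 Mb
Total: 172773.1 Mb = 21596.6 MB.
= 21.60 GB.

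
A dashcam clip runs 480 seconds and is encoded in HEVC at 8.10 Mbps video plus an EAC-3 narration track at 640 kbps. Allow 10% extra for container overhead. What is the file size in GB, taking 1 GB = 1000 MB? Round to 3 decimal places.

0.577 GB

Audio: 640 kbps = 0.640 Mbps.
Total bitrate: 8.10 + 0.640 = 8.740 Mbps.
Stream data: 8.740 Mbps × 480 s = 4195.2 Mb.
With 10% container overhead: ×1.10.
4,615 Mb ÷ 8 = 576.8 MB → 0.5768 GB.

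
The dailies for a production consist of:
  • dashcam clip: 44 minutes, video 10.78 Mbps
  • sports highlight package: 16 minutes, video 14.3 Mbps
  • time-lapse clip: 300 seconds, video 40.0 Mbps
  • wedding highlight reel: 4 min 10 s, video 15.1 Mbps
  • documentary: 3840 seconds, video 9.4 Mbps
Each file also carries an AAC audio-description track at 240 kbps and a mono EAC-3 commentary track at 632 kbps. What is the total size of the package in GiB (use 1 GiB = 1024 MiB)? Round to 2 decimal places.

Audio total: 240 + 632 = 872 kbps = 0.872 Mbps.
dashcam clip: 11.652 Mbps × 2640 s = 30761.3 Mb
sports highlight package: 15.172 Mbps × 960 s = 14565.1 Mb
time-lapse clip: 40.872 Mbps × 300 s = 12261.6 Mb
wedding highlight reel: 15.972 Mbps × 250 s = 3993.0 Mb
documentary: 10.272 Mbps × 3840 s = 39444.5 Mb
Total: 101025.5 Mb = 12628.2 MB.
= 11.76 GiB.

11.76 GiB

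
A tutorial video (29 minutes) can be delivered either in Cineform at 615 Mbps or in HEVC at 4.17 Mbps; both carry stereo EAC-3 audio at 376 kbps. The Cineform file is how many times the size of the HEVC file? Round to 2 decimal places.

29 min = 1740 s
Audio: 376 kbps = 0.376 Mbps.
Cineform: 615.376 Mbps × 1740 s = 1070754.2 Mb = 133.844 GB.
HEVC: 4.546 Mbps × 1740 s = 7910.0 Mb = 0.989 GB.
Ratio: 133.844 / 0.989 = 135.366.

135.37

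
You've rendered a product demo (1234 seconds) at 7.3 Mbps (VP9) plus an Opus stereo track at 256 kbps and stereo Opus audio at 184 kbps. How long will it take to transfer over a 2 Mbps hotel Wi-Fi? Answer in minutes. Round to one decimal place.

Audio total: 256 + 184 = 440 kbps = 0.440 Mbps.
Total bitrate: 7.740 Mbps.
File: 7.740 Mbps × 1234 s = 9551.2 Mb.
At 2 Mbps: 9551.2 / 2 = 4775.6 s ≈ 79.6 minutes.

79.6 minutes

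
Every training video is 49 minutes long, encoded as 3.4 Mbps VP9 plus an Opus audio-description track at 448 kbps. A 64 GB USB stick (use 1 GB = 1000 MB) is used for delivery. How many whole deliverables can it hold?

49 min = 2940 s
Audio: 448 kbps = 0.448 Mbps.
Total bitrate: 3.848 Mbps.
Per item: 3.848 Mbps × 2940 s = 11,313 Mb = 1,414 MB.
Capacity: 64 GB = 512,000 Mb; 45.26 items → 45 complete.

45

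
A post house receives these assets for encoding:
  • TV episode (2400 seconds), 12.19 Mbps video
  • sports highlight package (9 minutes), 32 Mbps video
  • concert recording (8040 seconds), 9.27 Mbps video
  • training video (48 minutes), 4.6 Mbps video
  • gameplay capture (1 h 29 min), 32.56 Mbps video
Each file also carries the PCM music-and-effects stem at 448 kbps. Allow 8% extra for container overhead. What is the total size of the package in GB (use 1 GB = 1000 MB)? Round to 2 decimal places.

Audio: 448 kbps = 0.448 Mbps.
TV episode: 12.638 Mbps × 2400 s × 1.08 = 32757.7 Mb
sports highlight package: 32.448 Mbps × 540 s × 1.08 = 18923.7 Mb
concert recording: 9.718 Mbps × 8040 s × 1.08 = 84383.3 Mb
training video: 5.048 Mbps × 2880 s × 1.08 = 15701.3 Mb
gameplay capture: 33.008 Mbps × 5340 s × 1.08 = 190363.7 Mb
Total: 342129.7 Mb = 42766.2 MB.
= 42.77 GB.

42.77 GB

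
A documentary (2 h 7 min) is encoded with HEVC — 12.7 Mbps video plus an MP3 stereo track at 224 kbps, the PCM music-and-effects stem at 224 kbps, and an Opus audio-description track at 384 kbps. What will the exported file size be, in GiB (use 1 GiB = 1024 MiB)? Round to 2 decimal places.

12.00 GiB

2 h 7 min = 127 min = 7620 s
Audio total: 224 + 224 + 384 = 832 kbps = 0.832 Mbps.
Total bitrate: 12.7 + 0.832 = 13.532 Mbps.
Stream data: 13.532 Mbps × 7620 s = 103113.8 Mb.
103,114 Mb = 12,889,230,000 bytes ÷ 1,073,741,824 = 12.00 GiB.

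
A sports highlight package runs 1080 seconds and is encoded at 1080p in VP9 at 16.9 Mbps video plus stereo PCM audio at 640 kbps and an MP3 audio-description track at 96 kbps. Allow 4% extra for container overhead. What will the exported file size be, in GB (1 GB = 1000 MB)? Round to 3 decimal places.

2.476 GB

Audio total: 640 + 96 = 736 kbps = 0.736 Mbps.
Total bitrate: 16.9 + 0.736 = 17.636 Mbps.
Stream data: 17.636 Mbps × 1080 s = 19046.9 Mb.
With 4% container overhead: ×1.04.
19,809 Mb ÷ 8 = 2,476 MB → 2.476 GB.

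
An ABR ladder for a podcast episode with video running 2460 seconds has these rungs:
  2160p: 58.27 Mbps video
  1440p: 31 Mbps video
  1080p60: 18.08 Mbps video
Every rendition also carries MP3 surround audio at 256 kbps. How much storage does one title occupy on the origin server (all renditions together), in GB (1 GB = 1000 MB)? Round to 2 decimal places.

Audio: 256 kbps = 0.256 Mbps.
Sum of rendition bitrates: (58.27+0.256) + (31+0.256) + (18.08+0.256) = 108.118 Mbps.
× 2460 s = 265,970 Mb = 33,246 MB = 33.25 GB.

33.25 GB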